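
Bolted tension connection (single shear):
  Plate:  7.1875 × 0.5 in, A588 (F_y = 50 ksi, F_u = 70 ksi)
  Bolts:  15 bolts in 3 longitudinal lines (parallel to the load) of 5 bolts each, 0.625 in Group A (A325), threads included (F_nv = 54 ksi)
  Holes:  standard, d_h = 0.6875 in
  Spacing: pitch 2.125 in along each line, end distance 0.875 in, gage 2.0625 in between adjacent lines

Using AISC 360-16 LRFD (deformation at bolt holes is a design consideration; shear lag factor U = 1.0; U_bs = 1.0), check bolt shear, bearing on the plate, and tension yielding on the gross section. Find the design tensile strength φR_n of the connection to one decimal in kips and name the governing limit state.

Bolt shear: A_b = π(0.625)²/4 = 0.3068 in². φR_n = 0.75 × 54 × 0.3068 × 15 × 1 = 186.4 kips.
Bearing (0.5 in plate, F_u = 70 ksi): end bolts L_c = 0.875 − 0.6875/2 = 0.53125, R_n = min(1.2×0.53125×0.5×70, 2.4×0.625×0.5×70) = 22.313 kips/bolt; interior L_c = 2.125 − 0.6875 = 1.4375, R_n = 52.5 kips/bolt. φR_n = 0.75 × (3×22.313 + 12×52.5) = 522.7 kips.
Tension yield (gross): A_g = 7.1875×0.5 = 3.5938 in². φR_n = 0.90 × 50 × 3.5938 = 161.7 kips.
Governing: min(186.4, 522.7, 161.7) = 161.7 kips → gross-section yield.

161.7 kips (gross-section yield governs)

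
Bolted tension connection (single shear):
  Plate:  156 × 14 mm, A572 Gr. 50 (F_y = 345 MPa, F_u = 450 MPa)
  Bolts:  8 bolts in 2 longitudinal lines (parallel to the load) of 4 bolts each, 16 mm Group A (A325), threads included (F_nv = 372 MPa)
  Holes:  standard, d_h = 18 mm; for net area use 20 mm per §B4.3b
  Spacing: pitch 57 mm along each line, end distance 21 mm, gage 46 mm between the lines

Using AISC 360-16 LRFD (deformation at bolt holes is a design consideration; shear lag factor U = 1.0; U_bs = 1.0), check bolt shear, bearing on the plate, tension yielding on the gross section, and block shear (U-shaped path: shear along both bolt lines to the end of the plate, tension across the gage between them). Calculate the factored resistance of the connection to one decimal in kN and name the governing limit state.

448.8 kN (bolt shear governs)

Bolt shear: A_b = π(16)²/4 = 201.06 mm². φR_n = 0.75 × 372 × 201.06 × 8 × 1 = 448.8 kN.
Bearing (14 mm plate, F_u = 450 MPa): end bolts L_c = 21 − 18/2 = 12, R_n = min(1.2×12×14×450, 2.4×16×14×450) = 90.72 kN/bolt; interior L_c = 57 − 18 = 39, R_n = 241.92 kN/bolt. φR_n = 0.75 × (2×90.72 + 6×241.92) = 1224.7 kN.
Tension yield (gross): A_g = 156×14 = 2184 mm². φR_n = 0.90 × 345 × 2184 = 678.1 kN.
Block shear: shear path 2×[21+3×57] = 2×192 mm, A_gv = 5376, A_nv = 2×(192 − 3.5×20)×14 = 3416 mm²; tension across gage: (46 − 1×20)×14 = 364 mm². R_n = min(0.6×450×3416, 0.6×345×5376) + 1.0×450×364 = min(922.32, 1112.8) + 163.8 = 1086.1 kN. φR_n = 0.75 × 1086.1 = 814.6 kN.
Governing: min(448.8, 1224.7, 678.1, 814.6) = 448.8 kN → bolt shear.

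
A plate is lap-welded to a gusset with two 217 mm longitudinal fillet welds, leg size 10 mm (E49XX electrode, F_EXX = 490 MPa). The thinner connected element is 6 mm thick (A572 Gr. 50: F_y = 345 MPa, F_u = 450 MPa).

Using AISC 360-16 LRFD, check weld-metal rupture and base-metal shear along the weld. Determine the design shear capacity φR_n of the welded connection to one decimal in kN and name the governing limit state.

Weld metal: throat = 0.707×10 = 7.07 mm, L = 2×217 = 434 mm. φR_n = 0.75 × 0.6 × 490 × 7.07 × 434 = 676.6 kN.
Base metal shear (6 mm plate): yield φR_n = 1.0×0.6×345×6×434 = 539.0 kN; rupture φR_n = 0.75×0.6×450×6×434 = 527.3 kN; take 527.3 kN (rupture).
Governing: min(676.6, 527.3) = 527.3 kN → base-metal shear.

527.3 kN (base-metal shear governs)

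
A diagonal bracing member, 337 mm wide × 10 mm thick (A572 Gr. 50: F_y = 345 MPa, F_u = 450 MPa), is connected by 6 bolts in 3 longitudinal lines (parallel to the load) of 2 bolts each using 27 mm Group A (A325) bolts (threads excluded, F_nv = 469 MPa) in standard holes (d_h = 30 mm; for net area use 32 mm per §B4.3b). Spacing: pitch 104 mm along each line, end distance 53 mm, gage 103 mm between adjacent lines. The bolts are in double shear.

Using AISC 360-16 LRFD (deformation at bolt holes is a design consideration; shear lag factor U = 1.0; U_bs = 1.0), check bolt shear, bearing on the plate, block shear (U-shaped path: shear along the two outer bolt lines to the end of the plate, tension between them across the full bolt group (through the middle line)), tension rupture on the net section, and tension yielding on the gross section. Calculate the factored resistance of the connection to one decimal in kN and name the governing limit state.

Bolt shear: A_b = π(27)²/4 = 572.56 mm². φR_n = 0.75 × 469 × 572.56 × 6 × 2 = 2416.8 kN.
Bearing (10 mm plate, F_u = 450 MPa): end bolts L_c = 53 − 30/2 = 38, R_n = min(1.2×38×10×450, 2.4×27×10×450) = 205.2 kN/bolt; interior L_c = 104 − 30 = 74, R_n = 291.6 kN/bolt. φR_n = 0.75 × (3×205.2 + 3×291.6) = 1117.8 kN.
Block shear: shear path 2×[53+1×104] = 2×157 mm, A_gv = 3140, A_nv = 2×(157 − 1.5×32)×10 = 2180 mm²; tension across gage: (206 − 2×32)×10 = 1420 mm². R_n = min(0.6×450×2180, 0.6×345×3140) + 1.0×450×1420 = min(588.6, 649.98) + 639 = 1227.6 kN. φR_n = 0.75 × 1227.6 = 920.7 kN.
Tension rupture (net): A_n = (337 − 3×32)×10 = 2410 mm² (U = 1.0, A_e = A_n). φR_n = 0.75 × 450 × 2410 = 813.4 kN.
Tension yield (gross): A_g = 337×10 = 3370 mm². φR_n = 0.90 × 345 × 3370 = 1046.4 kN.
Governing: min(2416.8, 1117.8, 920.7, 813.4, 1046.4) = 813.4 kN → net-section rupture.

813.4 kN (net-section rupture governs)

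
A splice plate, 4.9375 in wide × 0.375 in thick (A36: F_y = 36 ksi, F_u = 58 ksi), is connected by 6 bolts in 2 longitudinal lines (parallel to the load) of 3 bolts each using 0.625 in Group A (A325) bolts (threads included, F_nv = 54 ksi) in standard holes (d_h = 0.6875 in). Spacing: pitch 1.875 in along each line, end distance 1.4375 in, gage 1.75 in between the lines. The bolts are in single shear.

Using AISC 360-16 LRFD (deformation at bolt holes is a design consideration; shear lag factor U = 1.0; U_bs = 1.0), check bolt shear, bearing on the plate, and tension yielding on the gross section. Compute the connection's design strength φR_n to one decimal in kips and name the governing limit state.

Bolt shear: A_b = π(0.625)²/4 = 0.3068 in². φR_n = 0.75 × 54 × 0.3068 × 6 × 1 = 74.6 kips.
Bearing (0.375 in plate, F_u = 58 ksi): end bolts L_c = 1.4375 − 0.6875/2 = 1.09375, R_n = min(1.2×1.09375×0.375×58, 2.4×0.625×0.375×58) = 28.547 kips/bolt; interior L_c = 1.875 − 0.6875 = 1.1875, R_n = 30.994 kips/bolt. φR_n = 0.75 × (2×28.547 + 4×30.994) = 135.8 kips.
Tension yield (gross): A_g = 4.9375×0.375 = 1.8516 in². φR_n = 0.90 × 36 × 1.8516 = 60.0 kips.
Governing: min(74.6, 135.8, 60.0) = 60.0 kips → gross-section yield.

60.0 kips (gross-section yield governs)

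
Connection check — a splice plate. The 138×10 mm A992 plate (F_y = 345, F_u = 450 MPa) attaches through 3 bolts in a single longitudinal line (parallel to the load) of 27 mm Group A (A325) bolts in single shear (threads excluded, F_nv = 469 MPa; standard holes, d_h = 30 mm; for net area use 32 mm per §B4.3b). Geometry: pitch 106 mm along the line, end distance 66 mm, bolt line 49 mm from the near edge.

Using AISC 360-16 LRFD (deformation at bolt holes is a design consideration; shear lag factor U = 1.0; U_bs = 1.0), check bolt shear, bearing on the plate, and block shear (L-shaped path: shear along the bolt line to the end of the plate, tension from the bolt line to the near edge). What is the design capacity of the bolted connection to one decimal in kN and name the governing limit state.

512.3 kN (block shear governs)

Bolt shear: A_b = π(27)²/4 = 572.56 mm². φR_n = 0.75 × 469 × 572.56 × 3 × 1 = 604.2 kN.
Bearing (10 mm plate, F_u = 450 MPa): end bolts L_c = 66 − 30/2 = 51, R_n = min(1.2×51×10×450, 2.4×27×10×450) = 275.4 kN/bolt; interior L_c = 106 − 30 = 76, R_n = 291.6 kN/bolt. φR_n = 0.75 × (1×275.4 + 2×291.6) = 644.0 kN.
Block shear: shear path 1×[66+2×106] = 1×278 mm, A_gv = 2780, A_nv = 1×(278 − 2.5×32)×10 = 1980 mm²; tension to near edge: (49 − 0.5×32)×10 = 330 mm². R_n = min(0.6×450×1980, 0.6×345×2780) + 1.0×450×330 = min(534.6, 575.46) + 148.5 = 683.1 kN. φR_n = 0.75 × 683.1 = 512.3 kN.
Governing: min(604.2, 644.0, 512.3) = 512.3 kN → block shear.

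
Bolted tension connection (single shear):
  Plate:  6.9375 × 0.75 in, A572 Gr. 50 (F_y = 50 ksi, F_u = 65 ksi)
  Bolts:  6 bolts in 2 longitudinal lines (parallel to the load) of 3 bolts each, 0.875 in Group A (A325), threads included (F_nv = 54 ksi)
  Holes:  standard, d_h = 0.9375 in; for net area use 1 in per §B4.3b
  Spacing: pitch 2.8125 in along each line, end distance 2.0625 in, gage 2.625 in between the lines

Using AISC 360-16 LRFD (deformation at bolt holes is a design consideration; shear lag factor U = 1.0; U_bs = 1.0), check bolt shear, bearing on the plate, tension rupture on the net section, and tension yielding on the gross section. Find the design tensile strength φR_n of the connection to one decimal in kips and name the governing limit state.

Bolt shear: A_b = π(0.875)²/4 = 0.60132 in². φR_n = 0.75 × 54 × 0.60132 × 6 × 1 = 146.1 kips.
Bearing (0.75 in plate, F_u = 65 ksi): end bolts L_c = 2.0625 − 0.9375/2 = 1.59375, R_n = min(1.2×1.59375×0.75×65, 2.4×0.875×0.75×65) = 93.234 kips/bolt; interior L_c = 2.8125 − 0.9375 = 1.875, R_n = 102.38 kips/bolt. φR_n = 0.75 × (2×93.234 + 4×102.38) = 447.0 kips.
Tension rupture (net): A_n = (6.9375 − 2×1)×0.75 = 3.7031 in² (U = 1.0, A_e = A_n). φR_n = 0.75 × 65 × 3.7031 = 180.5 kips.
Tension yield (gross): A_g = 6.9375×0.75 = 5.2031 in². φR_n = 0.90 × 50 × 5.2031 = 234.1 kips.
Governing: min(146.1, 447.0, 180.5, 234.1) = 146.1 kips → bolt shear.

146.1 kips (bolt shear governs)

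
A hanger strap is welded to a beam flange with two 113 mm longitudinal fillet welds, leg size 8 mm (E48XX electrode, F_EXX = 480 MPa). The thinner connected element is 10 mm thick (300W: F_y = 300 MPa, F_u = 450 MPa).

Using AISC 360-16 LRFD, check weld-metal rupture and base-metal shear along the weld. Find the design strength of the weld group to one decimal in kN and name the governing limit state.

Weld metal: throat = 0.707×8 = 5.656 mm, L = 2×113 = 226 mm. φR_n = 0.75 × 0.6 × 480 × 5.656 × 226 = 276.1 kN.
Base metal shear (10 mm plate): yield φR_n = 1.0×0.6×300×10×226 = 406.8 kN; rupture φR_n = 0.75×0.6×450×10×226 = 457.7 kN; take 406.8 kN (yield).
Governing: min(276.1, 406.8) = 276.1 kN → weld metal.

276.1 kN (weld metal governs)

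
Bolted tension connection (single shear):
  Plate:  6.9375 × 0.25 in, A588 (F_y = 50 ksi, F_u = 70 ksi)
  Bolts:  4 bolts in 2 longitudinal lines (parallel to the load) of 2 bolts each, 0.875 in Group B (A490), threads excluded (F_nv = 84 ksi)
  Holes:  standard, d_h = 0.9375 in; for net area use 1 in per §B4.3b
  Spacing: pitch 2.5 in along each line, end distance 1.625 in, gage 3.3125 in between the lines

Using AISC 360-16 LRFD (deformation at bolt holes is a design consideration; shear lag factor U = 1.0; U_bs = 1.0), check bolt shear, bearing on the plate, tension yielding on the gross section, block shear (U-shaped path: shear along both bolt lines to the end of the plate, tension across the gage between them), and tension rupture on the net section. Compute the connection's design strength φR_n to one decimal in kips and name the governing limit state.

64.8 kips (net-section rupture governs)

Bolt shear: A_b = π(0.875)²/4 = 0.60132 in². φR_n = 0.75 × 84 × 0.60132 × 4 × 1 = 151.5 kips.
Bearing (0.25 in plate, F_u = 70 ksi): end bolts L_c = 1.625 − 0.9375/2 = 1.15625, R_n = min(1.2×1.15625×0.25×70, 2.4×0.875×0.25×70) = 24.281 kips/bolt; interior L_c = 2.5 − 0.9375 = 1.5625, R_n = 32.813 kips/bolt. φR_n = 0.75 × (2×24.281 + 2×32.813) = 85.6 kips.
Tension yield (gross): A_g = 6.9375×0.25 = 1.7344 in². φR_n = 0.90 × 50 × 1.7344 = 78.0 kips.
Block shear: shear path 2×[1.625+1×2.5] = 2×4.125 in, A_gv = 2.0625, A_nv = 2×(4.125 − 1.5×1)×0.25 = 1.3125 in²; tension across gage: (3.3125 − 1×1)×0.25 = 0.57813 in². R_n = min(0.6×70×1.3125, 0.6×50×2.0625) + 1.0×70×0.57813 = min(55.125, 61.875) + 40.469 = 95.594 kips. φR_n = 0.75 × 95.594 = 71.7 kips.
Tension rupture (net): A_n = (6.9375 − 2×1)×0.25 = 1.2344 in² (U = 1.0, A_e = A_n). φR_n = 0.75 × 70 × 1.2344 = 64.8 kips.
Governing: min(151.5, 85.6, 78.0, 71.7, 64.8) = 64.8 kips → net-section rupture.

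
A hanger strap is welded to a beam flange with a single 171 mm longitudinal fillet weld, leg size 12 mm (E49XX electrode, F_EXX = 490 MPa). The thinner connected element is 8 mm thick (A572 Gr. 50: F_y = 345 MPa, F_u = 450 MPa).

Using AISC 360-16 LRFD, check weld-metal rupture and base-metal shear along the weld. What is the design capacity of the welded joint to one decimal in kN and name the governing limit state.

277.0 kN (base-metal shear governs)

Weld metal: throat = 0.707×12 = 8.484 mm, L = 171 mm. φR_n = 0.75 × 0.6 × 490 × 8.484 × 171 = 319.9 kN.
Base metal shear (8 mm plate): yield φR_n = 1.0×0.6×345×8×171 = 283.2 kN; rupture φR_n = 0.75×0.6×450×8×171 = 277.0 kN; take 277.0 kN (rupture).
Governing: min(319.9, 277.0) = 277.0 kN → base-metal shear.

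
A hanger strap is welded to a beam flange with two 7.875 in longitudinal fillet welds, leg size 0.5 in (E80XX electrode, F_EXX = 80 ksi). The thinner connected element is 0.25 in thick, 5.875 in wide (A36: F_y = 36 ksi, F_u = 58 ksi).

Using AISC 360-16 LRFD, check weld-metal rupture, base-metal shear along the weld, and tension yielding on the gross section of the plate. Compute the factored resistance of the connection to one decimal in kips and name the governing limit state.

47.6 kips (gross-section yield governs)

Weld metal: throat = 0.707×0.5 = 0.3535 in, L = 2×7.875 = 15.75 in. φR_n = 0.75 × 0.6 × 80 × 0.3535 × 15.75 = 200.4 kips.
Base metal shear (0.25 in plate): yield φR_n = 1.0×0.6×36×0.25×15.75 = 85.1 kips; rupture φR_n = 0.75×0.6×58×0.25×15.75 = 102.8 kips; take 85.1 kips (yield).
Tension yield (gross): A_g = 5.875×0.25 = 1.4688 in². φR_n = 0.90 × 36 × 1.4688 = 47.6 kips.
Governing: min(200.4, 85.1, 47.6) = 47.6 kips → gross-section yield.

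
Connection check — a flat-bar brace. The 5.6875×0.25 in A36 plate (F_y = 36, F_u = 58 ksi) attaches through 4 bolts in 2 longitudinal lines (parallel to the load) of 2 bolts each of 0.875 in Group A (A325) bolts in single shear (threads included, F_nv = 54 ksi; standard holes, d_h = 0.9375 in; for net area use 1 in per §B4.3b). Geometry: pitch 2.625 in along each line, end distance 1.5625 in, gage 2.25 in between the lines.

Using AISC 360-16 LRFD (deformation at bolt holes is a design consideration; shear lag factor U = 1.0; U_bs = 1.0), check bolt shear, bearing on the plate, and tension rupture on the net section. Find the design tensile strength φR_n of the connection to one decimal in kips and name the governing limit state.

40.1 kips (net-section rupture governs)

Bolt shear: A_b = π(0.875)²/4 = 0.60132 in². φR_n = 0.75 × 54 × 0.60132 × 4 × 1 = 97.4 kips.
Bearing (0.25 in plate, F_u = 58 ksi): end bolts L_c = 1.5625 − 0.9375/2 = 1.09375, R_n = min(1.2×1.09375×0.25×58, 2.4×0.875×0.25×58) = 19.031 kips/bolt; interior L_c = 2.625 − 0.9375 = 1.6875, R_n = 29.363 kips/bolt. φR_n = 0.75 × (2×19.031 + 2×29.363) = 72.6 kips.
Tension rupture (net): A_n = (5.6875 − 2×1)×0.25 = 0.92188 in² (U = 1.0, A_e = A_n). φR_n = 0.75 × 58 × 0.92188 = 40.1 kips.
Governing: min(97.4, 72.6, 40.1) = 40.1 kips → net-section rupture.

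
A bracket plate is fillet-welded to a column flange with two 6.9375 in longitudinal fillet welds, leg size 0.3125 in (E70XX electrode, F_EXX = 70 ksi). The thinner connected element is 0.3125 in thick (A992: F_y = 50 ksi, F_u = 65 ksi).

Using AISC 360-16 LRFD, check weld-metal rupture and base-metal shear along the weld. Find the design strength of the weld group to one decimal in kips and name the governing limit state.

96.6 kips (weld metal governs)

Weld metal: throat = 0.707×0.3125 = 0.22094 in, L = 2×6.9375 = 13.875 in. φR_n = 0.75 × 0.6 × 70 × 0.22094 × 13.875 = 96.6 kips.
Base metal shear (0.3125 in plate): yield φR_n = 1.0×0.6×50×0.3125×13.875 = 130.1 kips; rupture φR_n = 0.75×0.6×65×0.3125×13.875 = 126.8 kips; take 126.8 kips (rupture).
Governing: min(96.6, 126.8) = 96.6 kips → weld metal.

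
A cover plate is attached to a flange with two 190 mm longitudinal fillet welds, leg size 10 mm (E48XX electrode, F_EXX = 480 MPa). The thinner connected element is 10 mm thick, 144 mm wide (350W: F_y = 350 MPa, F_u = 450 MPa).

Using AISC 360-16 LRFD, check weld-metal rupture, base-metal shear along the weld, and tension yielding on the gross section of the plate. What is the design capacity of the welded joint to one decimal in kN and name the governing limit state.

453.6 kN (gross-section yield governs)

Weld metal: throat = 0.707×10 = 7.07 mm, L = 2×190 = 380 mm. φR_n = 0.75 × 0.6 × 480 × 7.07 × 380 = 580.3 kN.
Base metal shear (10 mm plate): yield φR_n = 1.0×0.6×350×10×380 = 798.0 kN; rupture φR_n = 0.75×0.6×450×10×380 = 769.5 kN; take 769.5 kN (rupture).
Tension yield (gross): A_g = 144×10 = 1440 mm². φR_n = 0.90 × 350 × 1440 = 453.6 kN.
Governing: min(580.3, 769.5, 453.6) = 453.6 kN → gross-section yield.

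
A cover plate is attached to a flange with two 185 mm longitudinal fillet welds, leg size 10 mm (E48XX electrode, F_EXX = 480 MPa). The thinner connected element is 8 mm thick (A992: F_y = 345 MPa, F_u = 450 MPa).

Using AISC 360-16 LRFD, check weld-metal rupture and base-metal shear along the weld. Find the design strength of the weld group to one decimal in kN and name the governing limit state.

Weld metal: throat = 0.707×10 = 7.07 mm, L = 2×185 = 370 mm. φR_n = 0.75 × 0.6 × 480 × 7.07 × 370 = 565.0 kN.
Base metal shear (8 mm plate): yield φR_n = 1.0×0.6×345×8×370 = 612.7 kN; rupture φR_n = 0.75×0.6×450×8×370 = 599.4 kN; take 599.4 kN (rupture).
Governing: min(565.0, 599.4) = 565.0 kN → weld metal.

565.0 kN (weld metal governs)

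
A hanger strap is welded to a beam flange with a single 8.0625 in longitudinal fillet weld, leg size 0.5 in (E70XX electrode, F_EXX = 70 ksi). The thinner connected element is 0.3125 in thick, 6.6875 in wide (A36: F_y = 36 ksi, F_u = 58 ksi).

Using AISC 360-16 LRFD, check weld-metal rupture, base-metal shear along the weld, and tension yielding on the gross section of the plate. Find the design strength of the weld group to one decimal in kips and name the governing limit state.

54.4 kips (base-metal shear governs)

Weld metal: throat = 0.707×0.5 = 0.3535 in, L = 8.0625 in. φR_n = 0.75 × 0.6 × 70 × 0.3535 × 8.0625 = 89.8 kips.
Base metal shear (0.3125 in plate): yield φR_n = 1.0×0.6×36×0.3125×8.0625 = 54.4 kips; rupture φR_n = 0.75×0.6×58×0.3125×8.0625 = 65.8 kips; take 54.4 kips (yield).
Tension yield (gross): A_g = 6.6875×0.3125 = 2.0898 in². φR_n = 0.90 × 36 × 2.0898 = 67.7 kips.
Governing: min(89.8, 54.4, 67.7) = 54.4 kips → base-metal shear.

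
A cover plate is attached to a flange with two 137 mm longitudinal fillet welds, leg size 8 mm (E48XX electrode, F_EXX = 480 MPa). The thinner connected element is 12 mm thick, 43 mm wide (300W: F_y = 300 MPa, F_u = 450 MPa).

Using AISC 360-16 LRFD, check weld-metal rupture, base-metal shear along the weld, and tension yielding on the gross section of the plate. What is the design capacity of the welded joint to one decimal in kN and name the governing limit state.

Weld metal: throat = 0.707×8 = 5.656 mm, L = 2×137 = 274 mm. φR_n = 0.75 × 0.6 × 480 × 5.656 × 274 = 334.7 kN.
Base metal shear (12 mm plate): yield φR_n = 1.0×0.6×300×12×274 = 591.8 kN; rupture φR_n = 0.75×0.6×450×12×274 = 665.8 kN; take 591.8 kN (yield).
Tension yield (gross): A_g = 43×12 = 516 mm². φR_n = 0.90 × 300 × 516 = 139.3 kN.
Governing: min(334.7, 591.8, 139.3) = 139.3 kN → gross-section yield.

139.3 kN (gross-section yield governs)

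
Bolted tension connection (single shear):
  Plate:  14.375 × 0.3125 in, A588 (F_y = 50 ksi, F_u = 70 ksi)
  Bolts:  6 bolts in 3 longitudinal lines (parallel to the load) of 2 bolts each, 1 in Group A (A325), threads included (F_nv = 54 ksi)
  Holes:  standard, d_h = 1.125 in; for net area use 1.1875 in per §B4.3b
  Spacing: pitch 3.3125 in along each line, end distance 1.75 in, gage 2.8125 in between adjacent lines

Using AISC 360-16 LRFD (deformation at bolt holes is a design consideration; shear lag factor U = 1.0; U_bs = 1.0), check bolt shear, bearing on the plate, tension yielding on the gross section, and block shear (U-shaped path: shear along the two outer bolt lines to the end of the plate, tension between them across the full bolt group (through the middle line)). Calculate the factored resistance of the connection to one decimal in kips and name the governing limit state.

Bolt shear: A_b = π(1)²/4 = 0.7854 in². φR_n = 0.75 × 54 × 0.7854 × 6 × 1 = 190.9 kips.
Bearing (0.3125 in plate, F_u = 70 ksi): end bolts L_c = 1.75 − 1.125/2 = 1.1875, R_n = min(1.2×1.1875×0.3125×70, 2.4×1×0.3125×70) = 31.172 kips/bolt; interior L_c = 3.3125 − 1.125 = 2.1875, R_n = 52.5 kips/bolt. φR_n = 0.75 × (3×31.172 + 3×52.5) = 188.3 kips.
Tension yield (gross): A_g = 14.375×0.3125 = 4.4922 in². φR_n = 0.90 × 50 × 4.4922 = 202.1 kips.
Block shear: shear path 2×[1.75+1×3.3125] = 2×5.0625 in, A_gv = 3.1641, A_nv = 2×(5.0625 − 1.5×1.1875)×0.3125 = 2.0508 in²; tension across gage: (5.625 − 2×1.1875)×0.3125 = 1.0156 in². R_n = min(0.6×70×2.0508, 0.6×50×3.1641) + 1.0×70×1.0156 = min(86.134, 94.923) + 71.092 = 157.23 kips. φR_n = 0.75 × 157.23 = 117.9 kips.
Governing: min(190.9, 188.3, 202.1, 117.9) = 117.9 kips → block shear.

117.9 kips (block shear governs)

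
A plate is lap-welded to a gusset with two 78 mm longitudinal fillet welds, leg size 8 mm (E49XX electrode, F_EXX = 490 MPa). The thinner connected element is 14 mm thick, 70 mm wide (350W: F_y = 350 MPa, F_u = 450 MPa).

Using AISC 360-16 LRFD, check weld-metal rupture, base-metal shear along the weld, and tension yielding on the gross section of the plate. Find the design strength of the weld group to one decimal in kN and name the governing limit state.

Weld metal: throat = 0.707×8 = 5.656 mm, L = 2×78 = 156 mm. φR_n = 0.75 × 0.6 × 490 × 5.656 × 156 = 194.6 kN.
Base metal shear (14 mm plate): yield φR_n = 1.0×0.6×350×14×156 = 458.6 kN; rupture φR_n = 0.75×0.6×450×14×156 = 442.3 kN; take 442.3 kN (rupture).
Tension yield (gross): A_g = 70×14 = 980 mm². φR_n = 0.90 × 350 × 980 = 308.7 kN.
Governing: min(194.6, 442.3, 308.7) = 194.6 kN → weld metal.

194.6 kN (weld metal governs)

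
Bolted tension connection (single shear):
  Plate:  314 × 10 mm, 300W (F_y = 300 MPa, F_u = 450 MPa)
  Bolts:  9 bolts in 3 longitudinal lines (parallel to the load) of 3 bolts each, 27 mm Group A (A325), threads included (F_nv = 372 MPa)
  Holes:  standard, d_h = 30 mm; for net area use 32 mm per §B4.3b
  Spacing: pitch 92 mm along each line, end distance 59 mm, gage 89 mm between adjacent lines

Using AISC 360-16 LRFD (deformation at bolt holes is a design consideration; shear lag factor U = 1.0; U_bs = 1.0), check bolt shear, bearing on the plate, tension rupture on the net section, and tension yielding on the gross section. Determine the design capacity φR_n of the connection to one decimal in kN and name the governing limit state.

735.8 kN (net-section rupture governs)

Bolt shear: A_b = π(27)²/4 = 572.56 mm². φR_n = 0.75 × 372 × 572.56 × 9 × 1 = 1437.7 kN.
Bearing (10 mm plate, F_u = 450 MPa): end bolts L_c = 59 − 30/2 = 44, R_n = min(1.2×44×10×450, 2.4×27×10×450) = 237.6 kN/bolt; interior L_c = 92 − 30 = 62, R_n = 291.6 kN/bolt. φR_n = 0.75 × (3×237.6 + 6×291.6) = 1846.8 kN.
Tension rupture (net): A_n = (314 − 3×32)×10 = 2180 mm² (U = 1.0, A_e = A_n). φR_n = 0.75 × 450 × 2180 = 735.8 kN.
Tension yield (gross): A_g = 314×10 = 3140 mm². φR_n = 0.90 × 300 × 3140 = 847.8 kN.
Governing: min(1437.7, 1846.8, 735.8, 847.8) = 735.8 kN → net-section rupture.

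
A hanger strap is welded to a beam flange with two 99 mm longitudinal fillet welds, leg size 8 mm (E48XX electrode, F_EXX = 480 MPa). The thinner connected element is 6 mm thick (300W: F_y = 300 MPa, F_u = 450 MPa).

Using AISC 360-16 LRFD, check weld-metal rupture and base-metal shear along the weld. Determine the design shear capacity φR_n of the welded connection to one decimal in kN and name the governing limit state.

Weld metal: throat = 0.707×8 = 5.656 mm, L = 2×99 = 198 mm. φR_n = 0.75 × 0.6 × 480 × 5.656 × 198 = 241.9 kN.
Base metal shear (6 mm plate): yield φR_n = 1.0×0.6×300×6×198 = 213.8 kN; rupture φR_n = 0.75×0.6×450×6×198 = 240.6 kN; take 213.8 kN (yield).
Governing: min(241.9, 213.8) = 213.8 kN → base-metal shear.

213.8 kN (base-metal shear governs)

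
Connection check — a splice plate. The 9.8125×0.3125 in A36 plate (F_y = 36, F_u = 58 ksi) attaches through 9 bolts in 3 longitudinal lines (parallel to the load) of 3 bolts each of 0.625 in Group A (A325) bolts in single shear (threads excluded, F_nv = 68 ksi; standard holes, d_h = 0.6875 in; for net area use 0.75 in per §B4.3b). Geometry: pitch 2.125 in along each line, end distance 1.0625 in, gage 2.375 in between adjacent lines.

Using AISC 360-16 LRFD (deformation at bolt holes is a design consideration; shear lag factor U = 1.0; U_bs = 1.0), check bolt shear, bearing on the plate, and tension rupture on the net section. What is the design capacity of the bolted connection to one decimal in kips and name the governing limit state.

102.8 kips (net-section rupture governs)

Bolt shear: A_b = π(0.625)²/4 = 0.3068 in². φR_n = 0.75 × 68 × 0.3068 × 9 × 1 = 140.8 kips.
Bearing (0.3125 in plate, F_u = 58 ksi): end bolts L_c = 1.0625 − 0.6875/2 = 0.71875, R_n = min(1.2×0.71875×0.3125×58, 2.4×0.625×0.3125×58) = 15.633 kips/bolt; interior L_c = 2.125 − 0.6875 = 1.4375, R_n = 27.188 kips/bolt. φR_n = 0.75 × (3×15.633 + 6×27.188) = 157.5 kips.
Tension rupture (net): A_n = (9.8125 − 3×0.75)×0.3125 = 2.3633 in² (U = 1.0, A_e = A_n). φR_n = 0.75 × 58 × 2.3633 = 102.8 kips.
Governing: min(140.8, 157.5, 102.8) = 102.8 kips → net-section rupture.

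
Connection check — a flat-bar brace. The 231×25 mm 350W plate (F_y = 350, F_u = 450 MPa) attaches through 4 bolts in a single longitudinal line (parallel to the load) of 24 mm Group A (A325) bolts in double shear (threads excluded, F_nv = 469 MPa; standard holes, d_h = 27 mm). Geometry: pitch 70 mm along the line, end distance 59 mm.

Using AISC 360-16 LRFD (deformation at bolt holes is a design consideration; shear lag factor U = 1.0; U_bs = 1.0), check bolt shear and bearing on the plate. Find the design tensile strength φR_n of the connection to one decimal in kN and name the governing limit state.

Bolt shear: A_b = π(24)²/4 = 452.39 mm². φR_n = 0.75 × 469 × 452.39 × 4 × 2 = 1273.0 kN.
Bearing (25 mm plate, F_u = 450 MPa): end bolts L_c = 59 − 27/2 = 45.5, R_n = min(1.2×45.5×25×450, 2.4×24×25×450) = 614.25 kN/bolt; interior L_c = 70 − 27 = 43, R_n = 580.5 kN/bolt. φR_n = 0.75 × (1×614.25 + 3×580.5) = 1766.8 kN.
Governing: min(1273.0, 1766.8) = 1273.0 kN → bolt shear.

1273.0 kN (bolt shear governs)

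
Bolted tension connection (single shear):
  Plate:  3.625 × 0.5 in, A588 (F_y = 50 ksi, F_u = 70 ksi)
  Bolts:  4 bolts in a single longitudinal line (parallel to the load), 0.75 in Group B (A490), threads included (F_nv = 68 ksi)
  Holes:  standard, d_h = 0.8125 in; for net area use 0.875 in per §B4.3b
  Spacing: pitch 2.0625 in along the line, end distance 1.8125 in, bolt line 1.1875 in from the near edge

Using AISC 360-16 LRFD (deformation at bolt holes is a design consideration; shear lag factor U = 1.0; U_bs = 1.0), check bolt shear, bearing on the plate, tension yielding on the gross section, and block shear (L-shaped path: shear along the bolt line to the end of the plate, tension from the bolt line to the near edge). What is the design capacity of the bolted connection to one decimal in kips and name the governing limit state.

81.6 kips (gross-section yield governs)

Bolt shear: A_b = π(0.75)²/4 = 0.44179 in². φR_n = 0.75 × 68 × 0.44179 × 4 × 1 = 90.1 kips.
Bearing (0.5 in plate, F_u = 70 ksi): end bolts L_c = 1.8125 − 0.8125/2 = 1.40625, R_n = min(1.2×1.40625×0.5×70, 2.4×0.75×0.5×70) = 59.063 kips/bolt; interior L_c = 2.0625 − 0.8125 = 1.25, R_n = 52.5 kips/bolt. φR_n = 0.75 × (1×59.063 + 3×52.5) = 162.4 kips.
Tension yield (gross): A_g = 3.625×0.5 = 1.8125 in². φR_n = 0.90 × 50 × 1.8125 = 81.6 kips.
Block shear: shear path 1×[1.8125+3×2.0625] = 1×8 in, A_gv = 4, A_nv = 1×(8 − 3.5×0.875)×0.5 = 2.4688 in²; tension to near edge: (1.1875 − 0.5×0.875)×0.5 = 0.375 in². R_n = min(0.6×70×2.4688, 0.6×50×4) + 1.0×70×0.375 = min(103.69, 120) + 26.25 = 129.94 kips. φR_n = 0.75 × 129.94 = 97.5 kips.
Governing: min(90.1, 162.4, 81.6, 97.5) = 81.6 kips → gross-section yield.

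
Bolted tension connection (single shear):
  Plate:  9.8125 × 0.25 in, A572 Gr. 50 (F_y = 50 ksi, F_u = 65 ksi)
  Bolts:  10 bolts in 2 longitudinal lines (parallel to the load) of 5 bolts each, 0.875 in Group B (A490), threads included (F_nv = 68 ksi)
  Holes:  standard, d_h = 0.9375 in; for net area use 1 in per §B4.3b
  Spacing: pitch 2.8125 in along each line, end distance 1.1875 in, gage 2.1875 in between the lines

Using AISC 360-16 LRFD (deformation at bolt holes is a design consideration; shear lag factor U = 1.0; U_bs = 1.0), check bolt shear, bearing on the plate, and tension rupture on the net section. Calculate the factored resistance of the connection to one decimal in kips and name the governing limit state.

95.2 kips (net-section rupture governs)

Bolt shear: A_b = π(0.875)²/4 = 0.60132 in². φR_n = 0.75 × 68 × 0.60132 × 10 × 1 = 306.7 kips.
Bearing (0.25 in plate, F_u = 65 ksi): end bolts L_c = 1.1875 − 0.9375/2 = 0.71875, R_n = min(1.2×0.71875×0.25×65, 2.4×0.875×0.25×65) = 14.016 kips/bolt; interior L_c = 2.8125 − 0.9375 = 1.875, R_n = 34.125 kips/bolt. φR_n = 0.75 × (2×14.016 + 8×34.125) = 225.8 kips.
Tension rupture (net): A_n = (9.8125 − 2×1)×0.25 = 1.9531 in² (U = 1.0, A_e = A_n). φR_n = 0.75 × 65 × 1.9531 = 95.2 kips.
Governing: min(306.7, 225.8, 95.2) = 95.2 kips → net-section rupture.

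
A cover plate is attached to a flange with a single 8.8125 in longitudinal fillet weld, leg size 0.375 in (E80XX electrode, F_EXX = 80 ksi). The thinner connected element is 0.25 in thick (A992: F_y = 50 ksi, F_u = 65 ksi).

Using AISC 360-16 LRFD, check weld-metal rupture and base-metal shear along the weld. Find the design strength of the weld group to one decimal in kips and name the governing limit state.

64.4 kips (base-metal shear governs)

Weld metal: throat = 0.707×0.375 = 0.26513 in, L = 8.8125 in. φR_n = 0.75 × 0.6 × 80 × 0.26513 × 8.8125 = 84.1 kips.
Base metal shear (0.25 in plate): yield φR_n = 1.0×0.6×50×0.25×8.8125 = 66.1 kips; rupture φR_n = 0.75×0.6×65×0.25×8.8125 = 64.4 kips; take 64.4 kips (rupture).
Governing: min(84.1, 64.4) = 64.4 kips → base-metal shear.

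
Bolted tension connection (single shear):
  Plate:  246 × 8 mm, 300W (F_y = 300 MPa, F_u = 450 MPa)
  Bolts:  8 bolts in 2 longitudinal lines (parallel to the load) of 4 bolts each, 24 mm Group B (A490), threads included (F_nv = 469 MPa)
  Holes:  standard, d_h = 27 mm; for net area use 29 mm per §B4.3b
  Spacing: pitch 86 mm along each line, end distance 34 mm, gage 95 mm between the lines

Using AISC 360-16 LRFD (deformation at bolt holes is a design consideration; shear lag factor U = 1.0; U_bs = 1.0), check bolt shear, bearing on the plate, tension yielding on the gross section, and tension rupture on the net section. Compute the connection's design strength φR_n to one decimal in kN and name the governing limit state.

507.6 kN (net-section rupture governs)

Bolt shear: A_b = π(24)²/4 = 452.39 mm². φR_n = 0.75 × 469 × 452.39 × 8 × 1 = 1273.0 kN.
Bearing (8 mm plate, F_u = 450 MPa): end bolts L_c = 34 − 27/2 = 20.5, R_n = min(1.2×20.5×8×450, 2.4×24×8×450) = 88.56 kN/bolt; interior L_c = 86 − 27 = 59, R_n = 207.36 kN/bolt. φR_n = 0.75 × (2×88.56 + 6×207.36) = 1066.0 kN.
Tension yield (gross): A_g = 246×8 = 1968 mm². φR_n = 0.90 × 300 × 1968 = 531.4 kN.
Tension rupture (net): A_n = (246 − 2×29)×8 = 1504 mm² (U = 1.0, A_e = A_n). φR_n = 0.75 × 450 × 1504 = 507.6 kN.
Governing: min(1273.0, 1066.0, 531.4, 507.6) = 507.6 kN → net-section rupture.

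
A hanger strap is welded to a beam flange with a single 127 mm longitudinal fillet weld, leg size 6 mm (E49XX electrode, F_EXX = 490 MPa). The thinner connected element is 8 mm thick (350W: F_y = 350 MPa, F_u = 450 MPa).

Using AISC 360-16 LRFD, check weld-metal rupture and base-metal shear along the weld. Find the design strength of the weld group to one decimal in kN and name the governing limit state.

118.8 kN (weld metal governs)

Weld metal: throat = 0.707×6 = 4.242 mm, L = 127 mm. φR_n = 0.75 × 0.6 × 490 × 4.242 × 127 = 118.8 kN.
Base metal shear (8 mm plate): yield φR_n = 1.0×0.6×350×8×127 = 213.4 kN; rupture φR_n = 0.75×0.6×450×8×127 = 205.7 kN; take 205.7 kN (rupture).
Governing: min(118.8, 205.7) = 118.8 kN → weld metal.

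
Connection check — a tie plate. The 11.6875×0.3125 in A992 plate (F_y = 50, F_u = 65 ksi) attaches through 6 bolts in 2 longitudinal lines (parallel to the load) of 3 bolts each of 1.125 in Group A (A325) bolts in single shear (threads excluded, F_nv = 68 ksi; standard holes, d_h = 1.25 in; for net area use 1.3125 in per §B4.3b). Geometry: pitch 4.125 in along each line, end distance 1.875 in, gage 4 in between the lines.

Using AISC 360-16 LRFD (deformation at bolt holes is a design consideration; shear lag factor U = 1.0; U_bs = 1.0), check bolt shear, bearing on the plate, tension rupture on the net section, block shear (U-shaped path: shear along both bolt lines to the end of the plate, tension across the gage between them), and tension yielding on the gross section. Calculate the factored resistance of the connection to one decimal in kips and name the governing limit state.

138.1 kips (net-section rupture governs)

Bolt shear: A_b = π(1.125)²/4 = 0.99402 in². φR_n = 0.75 × 68 × 0.99402 × 6 × 1 = 304.2 kips.
Bearing (0.3125 in plate, F_u = 65 ksi): end bolts L_c = 1.875 − 1.25/2 = 1.25, R_n = min(1.2×1.25×0.3125×65, 2.4×1.125×0.3125×65) = 30.469 kips/bolt; interior L_c = 4.125 − 1.25 = 2.875, R_n = 54.844 kips/bolt. φR_n = 0.75 × (2×30.469 + 4×54.844) = 210.2 kips.
Tension rupture (net): A_n = (11.6875 − 2×1.3125)×0.3125 = 2.832 in² (U = 1.0, A_e = A_n). φR_n = 0.75 × 65 × 2.832 = 138.1 kips.
Block shear: shear path 2×[1.875+2×4.125] = 2×10.125 in, A_gv = 6.3281, A_nv = 2×(10.125 − 2.5×1.3125)×0.3125 = 4.2773 in²; tension across gage: (4 − 1×1.3125)×0.3125 = 0.83984 in². R_n = min(0.6×65×4.2773, 0.6×50×6.3281) + 1.0×65×0.83984 = min(166.81, 189.84) + 54.59 = 221.4 kips. φR_n = 0.75 × 221.4 = 166.1 kips.
Tension yield (gross): A_g = 11.6875×0.3125 = 3.6523 in². φR_n = 0.90 × 50 × 3.6523 = 164.4 kips.
Governing: min(304.2, 210.2, 138.1, 166.1, 164.4) = 138.1 kips → net-section rupture.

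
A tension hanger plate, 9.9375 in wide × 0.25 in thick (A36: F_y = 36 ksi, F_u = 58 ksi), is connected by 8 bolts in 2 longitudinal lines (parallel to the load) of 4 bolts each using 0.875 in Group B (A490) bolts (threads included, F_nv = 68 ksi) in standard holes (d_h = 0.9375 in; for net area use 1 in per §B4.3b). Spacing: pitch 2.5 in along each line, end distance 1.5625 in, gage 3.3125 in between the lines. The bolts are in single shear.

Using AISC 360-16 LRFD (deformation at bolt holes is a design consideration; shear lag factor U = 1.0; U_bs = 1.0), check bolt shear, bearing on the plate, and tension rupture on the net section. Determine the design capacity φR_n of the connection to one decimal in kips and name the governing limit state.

86.3 kips (net-section rupture governs)

Bolt shear: A_b = π(0.875)²/4 = 0.60132 in². φR_n = 0.75 × 68 × 0.60132 × 8 × 1 = 245.3 kips.
Bearing (0.25 in plate, F_u = 58 ksi): end bolts L_c = 1.5625 − 0.9375/2 = 1.09375, R_n = min(1.2×1.09375×0.25×58, 2.4×0.875×0.25×58) = 19.031 kips/bolt; interior L_c = 2.5 − 0.9375 = 1.5625, R_n = 27.188 kips/bolt. φR_n = 0.75 × (2×19.031 + 6×27.188) = 150.9 kips.
Tension rupture (net): A_n = (9.9375 − 2×1)×0.25 = 1.9844 in² (U = 1.0, A_e = A_n). φR_n = 0.75 × 58 × 1.9844 = 86.3 kips.
Governing: min(245.3, 150.9, 86.3) = 86.3 kips → net-section rupture.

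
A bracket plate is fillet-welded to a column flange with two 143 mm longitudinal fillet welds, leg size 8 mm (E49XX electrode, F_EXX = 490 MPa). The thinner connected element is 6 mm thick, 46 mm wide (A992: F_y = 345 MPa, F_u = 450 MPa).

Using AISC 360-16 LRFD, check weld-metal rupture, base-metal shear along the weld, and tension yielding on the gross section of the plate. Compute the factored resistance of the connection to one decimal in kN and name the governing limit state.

Weld metal: throat = 0.707×8 = 5.656 mm, L = 2×143 = 286 mm. φR_n = 0.75 × 0.6 × 490 × 5.656 × 286 = 356.7 kN.
Base metal shear (6 mm plate): yield φR_n = 1.0×0.6×345×6×286 = 355.2 kN; rupture φR_n = 0.75×0.6×450×6×286 = 347.5 kN; take 347.5 kN (rupture).
Tension yield (gross): A_g = 46×6 = 276 mm². φR_n = 0.90 × 345 × 276 = 85.7 kN.
Governing: min(356.7, 347.5, 85.7) = 85.7 kN → gross-section yield.

85.7 kN (gross-section yield governs)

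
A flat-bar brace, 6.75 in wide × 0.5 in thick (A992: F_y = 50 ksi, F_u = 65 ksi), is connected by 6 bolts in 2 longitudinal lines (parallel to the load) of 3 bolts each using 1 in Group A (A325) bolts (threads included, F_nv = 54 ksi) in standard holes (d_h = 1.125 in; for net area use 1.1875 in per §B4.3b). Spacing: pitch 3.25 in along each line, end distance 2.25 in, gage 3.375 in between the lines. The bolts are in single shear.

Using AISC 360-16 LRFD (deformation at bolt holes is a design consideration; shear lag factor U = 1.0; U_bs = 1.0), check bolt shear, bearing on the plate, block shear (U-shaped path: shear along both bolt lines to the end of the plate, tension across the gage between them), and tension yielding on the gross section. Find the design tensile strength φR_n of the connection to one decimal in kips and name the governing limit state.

Bolt shear: A_b = π(1)²/4 = 0.7854 in². φR_n = 0.75 × 54 × 0.7854 × 6 × 1 = 190.9 kips.
Bearing (0.5 in plate, F_u = 65 ksi): end bolts L_c = 2.25 − 1.125/2 = 1.6875, R_n = min(1.2×1.6875×0.5×65, 2.4×1×0.5×65) = 65.813 kips/bolt; interior L_c = 3.25 − 1.125 = 2.125, R_n = 78 kips/bolt. φR_n = 0.75 × (2×65.813 + 4×78) = 332.7 kips.
Block shear: shear path 2×[2.25+2×3.25] = 2×8.75 in, A_gv = 8.75, A_nv = 2×(8.75 − 2.5×1.1875)×0.5 = 5.7813 in²; tension across gage: (3.375 − 1×1.1875)×0.5 = 1.0938 in². R_n = min(0.6×65×5.7813, 0.6×50×8.75) + 1.0×65×1.0938 = min(225.47, 262.5) + 71.097 = 296.57 kips. φR_n = 0.75 × 296.57 = 222.4 kips.
Tension yield (gross): A_g = 6.75×0.5 = 3.375 in². φR_n = 0.90 × 50 × 3.375 = 151.9 kips.
Governing: min(190.9, 332.7, 222.4, 151.9) = 151.9 kips → gross-section yield.

151.9 kips (gross-section yield governs)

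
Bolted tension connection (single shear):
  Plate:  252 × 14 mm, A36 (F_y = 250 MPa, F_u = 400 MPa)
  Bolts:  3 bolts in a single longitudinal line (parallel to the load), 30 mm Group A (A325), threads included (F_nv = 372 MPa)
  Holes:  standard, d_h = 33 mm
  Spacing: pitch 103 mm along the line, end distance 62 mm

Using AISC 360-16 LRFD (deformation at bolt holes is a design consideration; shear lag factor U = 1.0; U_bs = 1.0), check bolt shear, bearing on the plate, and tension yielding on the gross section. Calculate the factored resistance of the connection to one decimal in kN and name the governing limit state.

591.6 kN (bolt shear governs)

Bolt shear: A_b = π(30)²/4 = 706.86 mm². φR_n = 0.75 × 372 × 706.86 × 3 × 1 = 591.6 kN.
Bearing (14 mm plate, F_u = 400 MPa): end bolts L_c = 62 − 33/2 = 45.5, R_n = min(1.2×45.5×14×400, 2.4×30×14×400) = 305.76 kN/bolt; interior L_c = 103 − 33 = 70, R_n = 403.2 kN/bolt. φR_n = 0.75 × (1×305.76 + 2×403.2) = 834.1 kN.
Tension yield (gross): A_g = 252×14 = 3528 mm². φR_n = 0.90 × 250 × 3528 = 793.8 kN.
Governing: min(591.6, 834.1, 793.8) = 591.6 kN → bolt shear.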